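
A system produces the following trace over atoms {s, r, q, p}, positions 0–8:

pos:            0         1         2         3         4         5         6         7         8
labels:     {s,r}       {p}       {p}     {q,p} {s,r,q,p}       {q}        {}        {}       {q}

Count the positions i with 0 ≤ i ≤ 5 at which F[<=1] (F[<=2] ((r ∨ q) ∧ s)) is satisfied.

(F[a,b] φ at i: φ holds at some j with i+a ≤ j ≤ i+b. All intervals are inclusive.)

5

Evaluate at each i in [0,5]:
  i=0: ✓ (witness j=0)
  i=1: ✓ (witness j=2)
  i=2: ✓ (witness j=2)
  i=3: ✓ (witness j=3)
  i=4: ✓ (witness j=4)
  i=5: ✗ (none in [5,6])
Positions where it holds: {0, 1, 2, 3, 4} → 5.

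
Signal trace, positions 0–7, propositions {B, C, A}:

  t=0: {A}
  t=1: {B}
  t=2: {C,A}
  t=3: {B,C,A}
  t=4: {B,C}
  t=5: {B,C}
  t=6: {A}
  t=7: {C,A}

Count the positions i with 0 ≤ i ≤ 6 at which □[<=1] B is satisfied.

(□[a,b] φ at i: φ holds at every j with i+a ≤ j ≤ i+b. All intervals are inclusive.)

Evaluate at each i in [0,6]:
  i=0: ✗ (fails at j=0)
  i=1: ✗ (fails at j=2)
  i=2: ✗ (fails at j=2)
  i=3: ✓ (all of [3,4])
  i=4: ✓ (all of [4,5])
  i=5: ✗ (fails at j=6)
  i=6: ✗ (fails at j=6)
Positions where it holds: {3, 4} → 2.

2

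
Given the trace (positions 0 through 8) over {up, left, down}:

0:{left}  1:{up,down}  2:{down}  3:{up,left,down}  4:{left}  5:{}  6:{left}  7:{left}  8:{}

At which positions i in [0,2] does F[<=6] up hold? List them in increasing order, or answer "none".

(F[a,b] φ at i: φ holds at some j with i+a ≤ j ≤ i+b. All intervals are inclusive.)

Evaluate at each i in [0,2]:
  i=0: ✓ (witness j=1)
  i=1: ✓ (witness j=1)
  i=2: ✓ (witness j=3)

0, 1, 2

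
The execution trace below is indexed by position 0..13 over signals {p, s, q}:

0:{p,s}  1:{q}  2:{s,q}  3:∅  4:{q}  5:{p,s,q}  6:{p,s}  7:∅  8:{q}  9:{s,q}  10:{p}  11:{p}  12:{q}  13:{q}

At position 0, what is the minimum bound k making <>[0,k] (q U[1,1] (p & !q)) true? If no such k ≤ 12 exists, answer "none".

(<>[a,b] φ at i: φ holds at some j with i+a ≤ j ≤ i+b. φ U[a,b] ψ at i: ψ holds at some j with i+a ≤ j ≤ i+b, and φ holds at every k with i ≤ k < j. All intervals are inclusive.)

Scan j = 0,1,… for (q U[1,1] (p & !q)):
  j=0: fails
  j=1: fails
  j=2: fails
  j=3: fails
  j=4: fails
  j=5: holds
First hit at j=5, so smallest k = 5-0 = 5.

5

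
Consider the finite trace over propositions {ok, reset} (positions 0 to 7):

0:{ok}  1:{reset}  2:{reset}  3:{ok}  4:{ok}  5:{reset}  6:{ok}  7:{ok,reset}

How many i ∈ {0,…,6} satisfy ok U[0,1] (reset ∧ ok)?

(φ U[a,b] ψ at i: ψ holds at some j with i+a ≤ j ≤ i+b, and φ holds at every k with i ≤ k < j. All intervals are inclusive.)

1

Evaluate at each i in [0,6]:
  i=0: ✗ (no rhs in [0,1])
  i=1: ✗ (no rhs in [1,2])
  i=2: ✗ (no rhs in [2,3])
  i=3: ✗ (no rhs in [3,4])
  i=4: ✗ (no rhs in [4,5])
  i=5: ✗ (no rhs in [5,6])
  i=6: ✓ (rhs at j=7; lhs holds on [6,6])
Positions where it holds: {6} → 1.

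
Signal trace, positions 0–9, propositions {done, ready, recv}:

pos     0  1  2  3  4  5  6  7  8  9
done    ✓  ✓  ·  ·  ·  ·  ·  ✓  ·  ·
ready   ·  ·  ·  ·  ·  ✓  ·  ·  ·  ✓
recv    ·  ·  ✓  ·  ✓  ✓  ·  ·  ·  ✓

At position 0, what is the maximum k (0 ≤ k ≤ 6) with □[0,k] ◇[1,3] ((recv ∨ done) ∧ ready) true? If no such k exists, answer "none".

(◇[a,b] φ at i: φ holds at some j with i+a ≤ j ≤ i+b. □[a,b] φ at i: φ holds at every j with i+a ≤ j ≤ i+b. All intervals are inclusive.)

◇[1,3] ((recv ∨ done) ∧ ready) must hold from j=0 onward; find where it first fails.
  j=0: fails → no k works.

none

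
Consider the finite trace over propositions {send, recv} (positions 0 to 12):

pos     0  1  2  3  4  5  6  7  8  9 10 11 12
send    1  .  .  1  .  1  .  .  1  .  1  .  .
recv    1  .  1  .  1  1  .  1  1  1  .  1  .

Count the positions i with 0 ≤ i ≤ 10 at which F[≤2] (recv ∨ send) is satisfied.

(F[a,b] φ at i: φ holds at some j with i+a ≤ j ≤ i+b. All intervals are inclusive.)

Evaluate at each i in [0,10]:
  i=0: ✓ (witness j=0)
  i=1: ✓ (witness j=2)
  i=2: ✓ (witness j=2)
  i=3: ✓ (witness j=3)
  i=4: ✓ (witness j=4)
  i=5: ✓ (witness j=5)
  i=6: ✓ (witness j=7)
  i=7: ✓ (witness j=7)
  i=8: ✓ (witness j=8)
  i=9: ✓ (witness j=9)
  i=10: ✓ (witness j=10)
Positions where it holds: {0, 1, 2, 3, 4, 5, 6, 7, 8, 9, 10} → 11.

11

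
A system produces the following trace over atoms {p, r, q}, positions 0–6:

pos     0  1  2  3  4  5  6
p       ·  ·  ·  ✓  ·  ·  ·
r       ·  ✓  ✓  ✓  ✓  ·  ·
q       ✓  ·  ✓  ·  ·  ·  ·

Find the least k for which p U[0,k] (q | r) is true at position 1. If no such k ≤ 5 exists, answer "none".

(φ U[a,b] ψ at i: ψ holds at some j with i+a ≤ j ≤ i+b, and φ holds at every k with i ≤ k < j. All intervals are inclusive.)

0

Need earliest j ≥ 1 with (q | r), and p at every k in [1,j-1].
  j=1: rhs holds (empty prefix). k = 0.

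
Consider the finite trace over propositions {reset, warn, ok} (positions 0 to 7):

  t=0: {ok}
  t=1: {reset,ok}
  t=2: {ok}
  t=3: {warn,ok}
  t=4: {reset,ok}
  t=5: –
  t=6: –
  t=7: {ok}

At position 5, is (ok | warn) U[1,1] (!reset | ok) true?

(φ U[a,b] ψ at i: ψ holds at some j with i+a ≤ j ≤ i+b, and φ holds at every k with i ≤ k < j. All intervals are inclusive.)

Need some j in [6,6] with (!reset | ok), and (ok | warn) at every k in [5,j-1].
  j=6: (!reset | ok) holds, but (ok | warn) fails at k=5 → not this j.
No j in the window works → until fails.

False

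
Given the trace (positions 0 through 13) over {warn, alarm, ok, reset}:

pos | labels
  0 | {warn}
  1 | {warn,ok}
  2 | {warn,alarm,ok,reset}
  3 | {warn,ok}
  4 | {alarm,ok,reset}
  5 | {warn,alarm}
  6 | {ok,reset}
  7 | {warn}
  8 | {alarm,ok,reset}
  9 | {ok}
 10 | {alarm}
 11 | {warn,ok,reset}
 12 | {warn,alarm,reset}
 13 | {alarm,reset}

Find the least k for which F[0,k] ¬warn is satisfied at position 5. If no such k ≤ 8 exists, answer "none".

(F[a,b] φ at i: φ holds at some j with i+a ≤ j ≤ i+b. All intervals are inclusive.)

1

Scan j = 5,6,… for ¬warn:
  j=5: fails
  j=6: holds
First hit at j=6, so smallest k = 6-5 = 1.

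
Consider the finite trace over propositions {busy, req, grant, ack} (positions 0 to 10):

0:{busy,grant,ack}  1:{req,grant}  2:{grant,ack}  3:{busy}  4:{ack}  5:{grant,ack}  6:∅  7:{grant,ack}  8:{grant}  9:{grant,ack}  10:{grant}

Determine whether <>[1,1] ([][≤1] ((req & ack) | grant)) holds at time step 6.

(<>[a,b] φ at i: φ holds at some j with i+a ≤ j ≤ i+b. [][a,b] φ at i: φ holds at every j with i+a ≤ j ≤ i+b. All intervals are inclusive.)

Check [][≤1] ((req & ack) | grant) at each j in [7,7]:
  j=7: holds on [7,8]
Found at j=7 → formula holds.

True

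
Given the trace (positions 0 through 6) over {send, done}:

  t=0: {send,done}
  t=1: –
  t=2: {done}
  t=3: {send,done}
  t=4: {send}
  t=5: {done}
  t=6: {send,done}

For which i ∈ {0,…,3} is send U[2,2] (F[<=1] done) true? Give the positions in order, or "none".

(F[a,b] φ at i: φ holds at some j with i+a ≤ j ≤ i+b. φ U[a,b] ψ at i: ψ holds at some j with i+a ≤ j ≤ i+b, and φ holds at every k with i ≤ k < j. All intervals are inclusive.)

3

Evaluate at each i in [0,3]:
  i=0: ✗ (lhs fails at k=1 before rhs at j=2)
  i=1: ✗ (lhs fails at k=1 before rhs at j=3)
  i=2: ✗ (lhs fails at k=2 before rhs at j=4)
  i=3: ✓ (rhs at j=5; lhs holds on [3,4])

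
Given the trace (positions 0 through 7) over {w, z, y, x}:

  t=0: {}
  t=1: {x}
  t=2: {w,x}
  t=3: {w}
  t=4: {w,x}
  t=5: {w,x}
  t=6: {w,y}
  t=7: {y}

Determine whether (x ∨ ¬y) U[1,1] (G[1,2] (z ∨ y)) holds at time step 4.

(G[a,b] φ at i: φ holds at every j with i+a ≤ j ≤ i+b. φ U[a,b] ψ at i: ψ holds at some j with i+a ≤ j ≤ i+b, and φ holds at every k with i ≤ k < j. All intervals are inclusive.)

Yes

Need some j in [5,5] with G[1,2] (z ∨ y), and (x ∨ ¬y) at every k in [4,j-1].
  j=5: G[1,2] (z ∨ y) holds; (x ∨ ¬y) holds at every k in [4,4] → satisfied.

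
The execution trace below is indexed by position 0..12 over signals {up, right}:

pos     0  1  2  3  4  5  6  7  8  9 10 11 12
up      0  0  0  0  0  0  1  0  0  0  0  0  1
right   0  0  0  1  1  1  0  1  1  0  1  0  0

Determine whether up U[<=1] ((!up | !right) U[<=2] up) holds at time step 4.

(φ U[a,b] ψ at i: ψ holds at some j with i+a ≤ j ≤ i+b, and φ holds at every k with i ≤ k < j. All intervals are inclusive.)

Holds

Need some j in [4,5] with ((!up | !right) U[<=2] up), and up at every k in [4,j-1].
  j=4: ((!up | !right) U[<=2] up) holds; no prefix to check → satisfied.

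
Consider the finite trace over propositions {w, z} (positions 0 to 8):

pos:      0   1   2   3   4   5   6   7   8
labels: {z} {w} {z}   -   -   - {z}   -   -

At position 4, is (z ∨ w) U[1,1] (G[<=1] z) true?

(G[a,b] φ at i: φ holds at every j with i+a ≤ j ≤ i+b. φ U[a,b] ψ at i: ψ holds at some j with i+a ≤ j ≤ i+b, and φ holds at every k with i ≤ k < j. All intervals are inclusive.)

Need some j in [5,5] with G[<=1] z, and (z ∨ w) at every k in [4,j-1].
  j=5: G[<=1] z — fails at 5.
No j in the window works → until fails.

No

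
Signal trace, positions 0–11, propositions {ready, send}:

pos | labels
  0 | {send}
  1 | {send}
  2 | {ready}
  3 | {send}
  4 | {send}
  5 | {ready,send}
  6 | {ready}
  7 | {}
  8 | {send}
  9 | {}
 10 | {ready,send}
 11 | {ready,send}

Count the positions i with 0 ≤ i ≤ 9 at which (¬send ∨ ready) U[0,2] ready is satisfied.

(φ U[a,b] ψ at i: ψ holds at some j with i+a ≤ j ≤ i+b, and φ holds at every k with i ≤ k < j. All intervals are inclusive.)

4

Evaluate at each i in [0,9]:
  i=0: ✗ (lhs fails at k=0 before rhs at j=2)
  i=1: ✗ (lhs fails at k=1 before rhs at j=2)
  i=2: ✓ (rhs at j=2)
  i=3: ✗ (lhs fails at k=3 before rhs at j=5)
  i=4: ✗ (lhs fails at k=4 before rhs at j=5)
  i=5: ✓ (rhs at j=5)
  i=6: ✓ (rhs at j=6)
  i=7: ✗ (no rhs in [7,9])
  i=8: ✗ (lhs fails at k=8 before rhs at j=10)
  i=9: ✓ (rhs at j=10; lhs holds on [9,9])
Positions where it holds: {2, 5, 6, 9} → 4.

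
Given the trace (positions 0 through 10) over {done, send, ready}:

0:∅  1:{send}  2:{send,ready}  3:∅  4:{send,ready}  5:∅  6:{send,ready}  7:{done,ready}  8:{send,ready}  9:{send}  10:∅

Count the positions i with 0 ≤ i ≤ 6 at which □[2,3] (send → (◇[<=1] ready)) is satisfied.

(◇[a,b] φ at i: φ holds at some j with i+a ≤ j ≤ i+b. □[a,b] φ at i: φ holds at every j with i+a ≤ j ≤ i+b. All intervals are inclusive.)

Evaluate at each i in [0,6]:
  i=0: ✓ (all of [2,3])
  i=1: ✓ (all of [3,4])
  i=2: ✓ (all of [4,5])
  i=3: ✓ (all of [5,6])
  i=4: ✓ (all of [6,7])
  i=5: ✓ (all of [7,8])
  i=6: ✗ (fails at j=9)
Positions where it holds: {0, 1, 2, 3, 4, 5} → 6.

6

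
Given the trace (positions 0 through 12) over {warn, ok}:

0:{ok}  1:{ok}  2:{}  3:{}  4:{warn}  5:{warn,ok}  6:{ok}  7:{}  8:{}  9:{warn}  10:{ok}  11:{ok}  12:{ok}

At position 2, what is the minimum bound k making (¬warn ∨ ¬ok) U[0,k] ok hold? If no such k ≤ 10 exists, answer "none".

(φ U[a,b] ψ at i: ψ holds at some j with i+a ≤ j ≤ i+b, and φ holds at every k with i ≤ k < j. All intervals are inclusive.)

Need earliest j ≥ 2 with ok, and (¬warn ∨ ¬ok) at every k in [2,j-1].
  j=2: rhs fails.
  j=3: rhs fails.
  j=4: rhs fails.
  j=5: rhs holds; lhs holds on [2,4]. k = 3.

3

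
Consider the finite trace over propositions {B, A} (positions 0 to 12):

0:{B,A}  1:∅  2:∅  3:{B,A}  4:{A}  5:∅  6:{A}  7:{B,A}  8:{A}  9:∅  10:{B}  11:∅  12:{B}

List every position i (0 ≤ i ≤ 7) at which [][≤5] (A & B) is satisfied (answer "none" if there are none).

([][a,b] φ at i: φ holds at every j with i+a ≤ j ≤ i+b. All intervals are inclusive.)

none

Evaluate at each i in [0,7]:
  i=0: ✗ (fails at j=1)
  i=1: ✗ (fails at j=1)
  i=2: ✗ (fails at j=2)
  i=3: ✗ (fails at j=4)
  i=4: ✗ (fails at j=4)
  i=5: ✗ (fails at j=5)
  i=6: ✗ (fails at j=6)
  i=7: ✗ (fails at j=8)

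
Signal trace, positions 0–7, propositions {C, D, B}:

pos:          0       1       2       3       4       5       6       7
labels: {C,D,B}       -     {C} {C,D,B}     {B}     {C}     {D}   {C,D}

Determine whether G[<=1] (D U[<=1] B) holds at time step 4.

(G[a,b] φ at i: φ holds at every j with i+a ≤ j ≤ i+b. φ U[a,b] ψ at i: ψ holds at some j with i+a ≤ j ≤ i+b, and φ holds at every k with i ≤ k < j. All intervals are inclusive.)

No

Check (D U[<=1] B) at every j in [4,5]:
  j=4: holds
  j=5: fails
Fails at j=5 → formula fails.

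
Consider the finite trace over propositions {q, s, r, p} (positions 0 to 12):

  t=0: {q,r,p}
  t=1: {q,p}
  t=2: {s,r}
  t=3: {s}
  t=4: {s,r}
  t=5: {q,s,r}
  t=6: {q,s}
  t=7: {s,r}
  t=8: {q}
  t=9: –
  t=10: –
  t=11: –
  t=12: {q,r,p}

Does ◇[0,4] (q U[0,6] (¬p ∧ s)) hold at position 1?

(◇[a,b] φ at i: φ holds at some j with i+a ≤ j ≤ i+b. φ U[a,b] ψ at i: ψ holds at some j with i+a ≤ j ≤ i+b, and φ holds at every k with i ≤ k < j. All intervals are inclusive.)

Yes

Check (q U[0,6] (¬p ∧ s)) at each j in [1,5]:
  j=1: holds
  j=2: holds
  j=3: holds
  j=4: holds
  j=5: holds
Found at j=1 → formula holds.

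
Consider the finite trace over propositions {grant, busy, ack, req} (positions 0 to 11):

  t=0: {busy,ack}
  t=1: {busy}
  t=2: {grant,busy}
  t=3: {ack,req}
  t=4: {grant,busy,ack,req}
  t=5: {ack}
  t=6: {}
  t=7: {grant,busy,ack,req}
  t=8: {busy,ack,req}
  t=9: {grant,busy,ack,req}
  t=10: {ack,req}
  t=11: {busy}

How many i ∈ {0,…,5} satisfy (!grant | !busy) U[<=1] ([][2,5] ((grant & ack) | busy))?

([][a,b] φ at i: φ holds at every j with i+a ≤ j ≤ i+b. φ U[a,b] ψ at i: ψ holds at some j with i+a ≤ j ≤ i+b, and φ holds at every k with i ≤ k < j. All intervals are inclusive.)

0

Evaluate at each i in [0,5]:
  i=0: ✗ (no rhs in [0,1])
  i=1: ✗ (no rhs in [1,2])
  i=2: ✗ (no rhs in [2,3])
  i=3: ✗ (no rhs in [3,4])
  i=4: ✗ (no rhs in [4,5])
  i=5: ✗ (no rhs in [5,6])
Positions where it holds: {} → 0.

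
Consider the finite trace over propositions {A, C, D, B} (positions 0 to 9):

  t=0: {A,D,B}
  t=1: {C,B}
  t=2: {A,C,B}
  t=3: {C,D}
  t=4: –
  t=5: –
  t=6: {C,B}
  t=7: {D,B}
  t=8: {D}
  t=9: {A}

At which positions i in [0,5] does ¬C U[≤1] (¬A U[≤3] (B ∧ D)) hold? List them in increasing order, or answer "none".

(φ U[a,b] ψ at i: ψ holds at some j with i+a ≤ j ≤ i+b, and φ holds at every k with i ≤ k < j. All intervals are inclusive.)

Evaluate at each i in [0,5]:
  i=0: ✓ (rhs at j=0)
  i=1: ✗ (no rhs in [1,2])
  i=2: ✗ (no rhs in [2,3])
  i=3: ✗ (lhs fails at k=3 before rhs at j=4)
  i=4: ✓ (rhs at j=4)
  i=5: ✓ (rhs at j=5)

0, 4, 5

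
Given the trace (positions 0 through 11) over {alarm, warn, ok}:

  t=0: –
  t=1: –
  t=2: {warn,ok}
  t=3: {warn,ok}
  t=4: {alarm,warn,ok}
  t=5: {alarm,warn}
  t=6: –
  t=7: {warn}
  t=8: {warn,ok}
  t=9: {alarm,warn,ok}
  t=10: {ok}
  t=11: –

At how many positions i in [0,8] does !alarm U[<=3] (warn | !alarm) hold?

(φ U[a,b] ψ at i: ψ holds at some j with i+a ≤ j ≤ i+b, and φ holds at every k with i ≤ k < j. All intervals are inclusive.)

9

Evaluate at each i in [0,8]:
  i=0: ✓ (rhs at j=0)
  i=1: ✓ (rhs at j=1)
  i=2: ✓ (rhs at j=2)
  i=3: ✓ (rhs at j=3)
  i=4: ✓ (rhs at j=4)
  i=5: ✓ (rhs at j=5)
  i=6: ✓ (rhs at j=6)
  i=7: ✓ (rhs at j=7)
  i=8: ✓ (rhs at j=8)
Positions where it holds: {0, 1, 2, 3, 4, 5, 6, 7, 8} → 9.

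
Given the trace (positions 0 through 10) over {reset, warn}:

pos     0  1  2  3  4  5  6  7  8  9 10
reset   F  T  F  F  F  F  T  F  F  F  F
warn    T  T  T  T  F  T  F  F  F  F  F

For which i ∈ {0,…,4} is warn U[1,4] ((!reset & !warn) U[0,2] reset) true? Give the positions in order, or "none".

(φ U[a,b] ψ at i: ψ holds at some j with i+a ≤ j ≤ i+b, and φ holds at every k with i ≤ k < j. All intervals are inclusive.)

Evaluate at each i in [0,4]:
  i=0: ✓ (rhs at j=1; lhs holds on [0,0])
  i=1: ✗ (no rhs in [2,5])
  i=2: ✗ (lhs fails at k=4 before rhs at j=6)
  i=3: ✗ (lhs fails at k=4 before rhs at j=6)
  i=4: ✗ (lhs fails at k=4 before rhs at j=6)

0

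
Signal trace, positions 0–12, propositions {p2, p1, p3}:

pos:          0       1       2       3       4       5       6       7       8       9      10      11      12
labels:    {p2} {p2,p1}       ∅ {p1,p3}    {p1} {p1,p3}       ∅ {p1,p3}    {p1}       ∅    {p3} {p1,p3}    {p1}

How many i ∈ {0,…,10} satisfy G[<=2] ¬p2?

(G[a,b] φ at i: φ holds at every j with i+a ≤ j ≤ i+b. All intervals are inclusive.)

9

Evaluate at each i in [0,10]:
  i=0: ✗ (fails at j=0)
  i=1: ✗ (fails at j=1)
  i=2: ✓ (all of [2,4])
  i=3: ✓ (all of [3,5])
  i=4: ✓ (all of [4,6])
  i=5: ✓ (all of [5,7])
  i=6: ✓ (all of [6,8])
  i=7: ✓ (all of [7,9])
  i=8: ✓ (all of [8,10])
  i=9: ✓ (all of [9,11])
  i=10: ✓ (all of [10,12])
Positions where it holds: {2, 3, 4, 5, 6, 7, 8, 9, 10} → 9.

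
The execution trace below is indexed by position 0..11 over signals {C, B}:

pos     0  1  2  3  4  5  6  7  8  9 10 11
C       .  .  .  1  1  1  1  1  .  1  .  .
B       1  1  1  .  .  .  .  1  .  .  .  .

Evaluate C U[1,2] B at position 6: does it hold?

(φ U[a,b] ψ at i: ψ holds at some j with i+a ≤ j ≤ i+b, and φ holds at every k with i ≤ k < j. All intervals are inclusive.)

Holds

Need some j in [7,8] with B, and C at every k in [6,j-1].
  j=7: B holds; C holds at every k in [6,6] → satisfied.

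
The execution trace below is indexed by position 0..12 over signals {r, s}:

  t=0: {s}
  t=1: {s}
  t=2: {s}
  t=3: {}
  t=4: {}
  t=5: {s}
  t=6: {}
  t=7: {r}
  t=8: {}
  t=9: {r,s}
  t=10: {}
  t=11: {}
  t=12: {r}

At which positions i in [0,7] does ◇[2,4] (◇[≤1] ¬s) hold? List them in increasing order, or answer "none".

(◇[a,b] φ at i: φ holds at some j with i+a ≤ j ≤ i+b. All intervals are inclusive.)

Evaluate at each i in [0,7]:
  i=0: ✓ (witness j=2)
  i=1: ✓ (witness j=3)
  i=2: ✓ (witness j=4)
  i=3: ✓ (witness j=5)
  i=4: ✓ (witness j=6)
  i=5: ✓ (witness j=7)
  i=6: ✓ (witness j=8)
  i=7: ✓ (witness j=9)

0, 1, 2, 3, 4, 5, 6, 7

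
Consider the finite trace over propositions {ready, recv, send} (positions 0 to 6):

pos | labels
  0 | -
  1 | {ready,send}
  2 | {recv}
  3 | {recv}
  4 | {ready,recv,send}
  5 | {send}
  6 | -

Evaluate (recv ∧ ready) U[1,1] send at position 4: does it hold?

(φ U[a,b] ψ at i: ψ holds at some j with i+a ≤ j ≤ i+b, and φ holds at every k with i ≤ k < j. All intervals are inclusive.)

True

Need some j in [5,5] with send, and (recv ∧ ready) at every k in [4,j-1].
  j=5: send holds; (recv ∧ ready) holds at every k in [4,4] → satisfied.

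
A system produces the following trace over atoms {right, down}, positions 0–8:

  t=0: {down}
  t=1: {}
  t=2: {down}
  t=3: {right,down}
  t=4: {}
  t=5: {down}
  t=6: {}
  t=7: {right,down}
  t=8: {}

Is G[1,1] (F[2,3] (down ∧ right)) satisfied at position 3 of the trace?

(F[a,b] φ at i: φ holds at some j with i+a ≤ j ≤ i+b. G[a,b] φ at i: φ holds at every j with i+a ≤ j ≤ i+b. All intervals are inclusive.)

Check F[2,3] (down ∧ right) at every j in [4,4]:
  j=4: holds (witness at 7)
All positions satisfy it → formula holds.

Yes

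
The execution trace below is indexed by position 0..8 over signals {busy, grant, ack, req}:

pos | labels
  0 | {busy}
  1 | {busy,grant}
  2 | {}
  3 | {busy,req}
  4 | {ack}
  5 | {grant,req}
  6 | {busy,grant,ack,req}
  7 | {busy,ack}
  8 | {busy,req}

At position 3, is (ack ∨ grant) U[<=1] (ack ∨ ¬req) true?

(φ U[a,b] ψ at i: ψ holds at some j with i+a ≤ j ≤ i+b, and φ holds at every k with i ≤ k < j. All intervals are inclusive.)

Need some j in [3,4] with (ack ∨ ¬req), and (ack ∨ grant) at every k in [3,j-1].
  j=3: (ack ∨ ¬req) false.
  j=4: (ack ∨ ¬req) holds, but (ack ∨ grant) fails at k=3 → not this j.
No j in the window works → until fails.

False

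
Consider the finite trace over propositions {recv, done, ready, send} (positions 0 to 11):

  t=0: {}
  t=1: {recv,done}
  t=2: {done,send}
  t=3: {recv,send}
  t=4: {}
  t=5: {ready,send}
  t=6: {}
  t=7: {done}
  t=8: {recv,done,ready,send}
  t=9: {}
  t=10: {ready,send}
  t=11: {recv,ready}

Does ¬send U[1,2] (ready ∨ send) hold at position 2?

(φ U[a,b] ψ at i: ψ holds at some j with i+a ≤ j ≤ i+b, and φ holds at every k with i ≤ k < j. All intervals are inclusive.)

False

Need some j in [3,4] with (ready ∨ send), and ¬send at every k in [2,j-1].
  j=3: (ready ∨ send) holds, but ¬send fails at k=2 → not this j.
  j=4: (ready ∨ send) false.
No j in the window works → until fails.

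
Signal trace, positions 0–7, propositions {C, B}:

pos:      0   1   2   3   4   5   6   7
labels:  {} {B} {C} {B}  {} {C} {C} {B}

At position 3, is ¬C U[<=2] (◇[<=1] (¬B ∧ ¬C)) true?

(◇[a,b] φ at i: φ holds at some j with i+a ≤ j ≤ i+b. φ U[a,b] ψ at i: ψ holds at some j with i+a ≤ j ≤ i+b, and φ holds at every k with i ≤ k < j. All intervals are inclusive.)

Need some j in [3,5] with ◇[<=1] (¬B ∧ ¬C), and ¬C at every k in [3,j-1].
  j=3: ◇[<=1] (¬B ∧ ¬C) holds; no prefix to check → satisfied.

True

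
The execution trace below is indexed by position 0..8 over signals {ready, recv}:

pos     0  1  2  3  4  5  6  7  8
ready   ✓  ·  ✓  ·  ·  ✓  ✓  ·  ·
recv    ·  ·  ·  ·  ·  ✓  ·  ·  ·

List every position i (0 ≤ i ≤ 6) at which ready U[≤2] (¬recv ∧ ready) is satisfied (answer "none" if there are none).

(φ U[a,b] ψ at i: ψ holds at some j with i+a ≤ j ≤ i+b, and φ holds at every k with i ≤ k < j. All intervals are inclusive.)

0, 2, 5, 6

Evaluate at each i in [0,6]:
  i=0: ✓ (rhs at j=0)
  i=1: ✗ (lhs fails at k=1 before rhs at j=2)
  i=2: ✓ (rhs at j=2)
  i=3: ✗ (no rhs in [3,5])
  i=4: ✗ (lhs fails at k=4 before rhs at j=6)
  i=5: ✓ (rhs at j=6; lhs holds on [5,5])
  i=6: ✓ (rhs at j=6)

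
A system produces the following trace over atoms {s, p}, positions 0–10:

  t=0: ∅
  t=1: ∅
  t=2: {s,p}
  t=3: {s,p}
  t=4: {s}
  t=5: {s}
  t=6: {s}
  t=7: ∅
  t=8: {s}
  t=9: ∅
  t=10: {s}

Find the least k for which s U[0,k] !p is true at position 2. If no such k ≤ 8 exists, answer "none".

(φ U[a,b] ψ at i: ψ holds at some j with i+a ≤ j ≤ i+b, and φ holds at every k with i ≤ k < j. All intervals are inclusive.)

2

Need earliest j ≥ 2 with !p, and s at every k in [2,j-1].
  j=2: rhs fails.
  j=3: rhs fails.
  j=4: rhs holds; lhs holds on [2,3]. k = 2.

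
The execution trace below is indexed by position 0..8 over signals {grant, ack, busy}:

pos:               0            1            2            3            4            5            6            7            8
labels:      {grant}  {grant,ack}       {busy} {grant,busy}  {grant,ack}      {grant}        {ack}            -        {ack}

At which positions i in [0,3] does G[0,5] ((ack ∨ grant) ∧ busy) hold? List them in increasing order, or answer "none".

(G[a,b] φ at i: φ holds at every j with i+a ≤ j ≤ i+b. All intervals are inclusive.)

none

Evaluate at each i in [0,3]:
  i=0: ✗ (fails at j=0)
  i=1: ✗ (fails at j=1)
  i=2: ✗ (fails at j=2)
  i=3: ✗ (fails at j=4)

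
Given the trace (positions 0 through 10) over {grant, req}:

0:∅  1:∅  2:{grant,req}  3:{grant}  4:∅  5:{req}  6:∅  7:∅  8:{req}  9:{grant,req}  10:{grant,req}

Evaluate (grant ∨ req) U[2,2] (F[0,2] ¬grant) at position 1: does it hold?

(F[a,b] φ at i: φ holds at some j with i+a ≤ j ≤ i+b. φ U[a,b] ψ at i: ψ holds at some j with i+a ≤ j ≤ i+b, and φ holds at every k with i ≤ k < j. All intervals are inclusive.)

Need some j in [3,3] with F[0,2] ¬grant, and (grant ∨ req) at every k in [1,j-1].
  j=3: F[0,2] ¬grant holds, but (grant ∨ req) fails at k=1 → not this j.
No j in the window works → until fails.

False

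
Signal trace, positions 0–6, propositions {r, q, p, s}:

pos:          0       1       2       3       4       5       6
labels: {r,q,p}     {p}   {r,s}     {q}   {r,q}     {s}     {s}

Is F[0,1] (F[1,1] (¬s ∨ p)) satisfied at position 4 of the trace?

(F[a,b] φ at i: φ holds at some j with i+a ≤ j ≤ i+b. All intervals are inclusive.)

Check F[1,1] (¬s ∨ p) at each j in [4,5]:
  j=4: fails (none in [5,5])
  j=5: fails (none in [6,6])
No position in the window satisfies it → formula fails.

False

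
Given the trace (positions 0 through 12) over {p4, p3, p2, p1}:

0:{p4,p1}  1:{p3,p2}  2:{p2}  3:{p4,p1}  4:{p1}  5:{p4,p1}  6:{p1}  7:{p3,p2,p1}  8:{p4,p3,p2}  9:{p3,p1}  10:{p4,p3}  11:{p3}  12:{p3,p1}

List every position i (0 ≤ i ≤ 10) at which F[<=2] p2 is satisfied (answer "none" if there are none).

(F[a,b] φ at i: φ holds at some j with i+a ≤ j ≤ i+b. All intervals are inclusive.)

Evaluate at each i in [0,10]:
  i=0: ✓ (witness j=1)
  i=1: ✓ (witness j=1)
  i=2: ✓ (witness j=2)
  i=3: ✗ (none in [3,5])
  i=4: ✗ (none in [4,6])
  i=5: ✓ (witness j=7)
  i=6: ✓ (witness j=7)
  i=7: ✓ (witness j=7)
  i=8: ✓ (witness j=8)
  i=9: ✗ (none in [9,11])
  i=10: ✗ (none in [10,12])

0, 1, 2, 5, 6, 7, 8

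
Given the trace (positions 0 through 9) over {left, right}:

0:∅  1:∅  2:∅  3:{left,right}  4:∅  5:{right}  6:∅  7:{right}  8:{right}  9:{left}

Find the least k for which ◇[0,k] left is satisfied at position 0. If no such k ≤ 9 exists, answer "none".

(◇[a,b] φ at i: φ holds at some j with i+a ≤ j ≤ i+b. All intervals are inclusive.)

Scan j = 0,1,… for left:
  j=0: fails
  j=1: fails
  j=2: fails
  j=3: holds
First hit at j=3, so smallest k = 3-0 = 3.

3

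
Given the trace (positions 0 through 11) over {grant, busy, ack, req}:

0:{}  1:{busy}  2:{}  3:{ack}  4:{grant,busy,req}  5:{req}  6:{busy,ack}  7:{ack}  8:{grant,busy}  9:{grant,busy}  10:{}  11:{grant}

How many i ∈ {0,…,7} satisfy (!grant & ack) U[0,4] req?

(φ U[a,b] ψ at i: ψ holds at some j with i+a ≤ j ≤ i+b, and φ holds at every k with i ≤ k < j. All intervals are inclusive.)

3

Evaluate at each i in [0,7]:
  i=0: ✗ (lhs fails at k=0 before rhs at j=4)
  i=1: ✗ (lhs fails at k=1 before rhs at j=4)
  i=2: ✗ (lhs fails at k=2 before rhs at j=4)
  i=3: ✓ (rhs at j=4; lhs holds on [3,3])
  i=4: ✓ (rhs at j=4)
  i=5: ✓ (rhs at j=5)
  i=6: ✗ (no rhs in [6,10])
  i=7: ✗ (no rhs in [7,11])
Positions where it holds: {3, 4, 5} → 3.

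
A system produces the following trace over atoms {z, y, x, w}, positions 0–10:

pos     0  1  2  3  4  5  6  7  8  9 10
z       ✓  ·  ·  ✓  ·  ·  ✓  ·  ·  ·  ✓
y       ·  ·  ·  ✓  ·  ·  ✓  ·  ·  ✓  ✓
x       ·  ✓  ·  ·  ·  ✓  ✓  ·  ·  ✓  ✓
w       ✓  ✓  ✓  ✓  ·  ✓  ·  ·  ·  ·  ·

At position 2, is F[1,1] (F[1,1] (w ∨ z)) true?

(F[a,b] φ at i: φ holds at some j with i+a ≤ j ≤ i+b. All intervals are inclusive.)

False

Check F[1,1] (w ∨ z) at each j in [3,3]:
  j=3: fails (none in [4,4])
No position in the window satisfies it → formula fails.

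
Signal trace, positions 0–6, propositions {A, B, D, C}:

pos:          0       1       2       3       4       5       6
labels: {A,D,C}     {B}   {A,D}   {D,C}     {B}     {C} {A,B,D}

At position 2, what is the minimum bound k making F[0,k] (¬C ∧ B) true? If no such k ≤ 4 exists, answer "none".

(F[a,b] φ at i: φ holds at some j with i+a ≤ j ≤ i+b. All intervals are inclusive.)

2

Scan j = 2,3,… for (¬C ∧ B):
  j=2: fails
  j=3: fails
  j=4: holds
First hit at j=4, so smallest k = 4-2 = 2.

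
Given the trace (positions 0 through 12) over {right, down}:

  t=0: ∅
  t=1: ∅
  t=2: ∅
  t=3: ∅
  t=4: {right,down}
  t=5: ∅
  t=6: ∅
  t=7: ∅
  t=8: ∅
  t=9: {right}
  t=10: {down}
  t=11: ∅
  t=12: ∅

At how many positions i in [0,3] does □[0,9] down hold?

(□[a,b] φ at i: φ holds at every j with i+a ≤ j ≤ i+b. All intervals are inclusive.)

0

Evaluate at each i in [0,3]:
  i=0: ✗ (fails at j=0)
  i=1: ✗ (fails at j=1)
  i=2: ✗ (fails at j=2)
  i=3: ✗ (fails at j=3)
Positions where it holds: {} → 0.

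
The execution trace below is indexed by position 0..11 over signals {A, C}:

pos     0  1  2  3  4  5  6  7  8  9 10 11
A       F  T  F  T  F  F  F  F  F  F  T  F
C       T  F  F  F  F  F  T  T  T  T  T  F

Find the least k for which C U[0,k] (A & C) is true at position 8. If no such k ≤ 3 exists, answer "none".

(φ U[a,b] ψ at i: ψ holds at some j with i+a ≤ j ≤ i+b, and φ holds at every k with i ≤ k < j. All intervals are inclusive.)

2

Need earliest j ≥ 8 with (A & C), and C at every k in [8,j-1].
  j=8: rhs fails.
  j=9: rhs fails.
  j=10: rhs holds; lhs holds on [8,9]. k = 2.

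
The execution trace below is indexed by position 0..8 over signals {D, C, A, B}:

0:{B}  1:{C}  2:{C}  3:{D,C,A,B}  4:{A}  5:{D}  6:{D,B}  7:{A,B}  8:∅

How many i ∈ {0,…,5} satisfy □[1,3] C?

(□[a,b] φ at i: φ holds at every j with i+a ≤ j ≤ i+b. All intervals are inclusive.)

1

Evaluate at each i in [0,5]:
  i=0: ✓ (all of [1,3])
  i=1: ✗ (fails at j=4)
  i=2: ✗ (fails at j=4)
  i=3: ✗ (fails at j=4)
  i=4: ✗ (fails at j=5)
  i=5: ✗ (fails at j=6)
Positions where it holds: {0} → 1.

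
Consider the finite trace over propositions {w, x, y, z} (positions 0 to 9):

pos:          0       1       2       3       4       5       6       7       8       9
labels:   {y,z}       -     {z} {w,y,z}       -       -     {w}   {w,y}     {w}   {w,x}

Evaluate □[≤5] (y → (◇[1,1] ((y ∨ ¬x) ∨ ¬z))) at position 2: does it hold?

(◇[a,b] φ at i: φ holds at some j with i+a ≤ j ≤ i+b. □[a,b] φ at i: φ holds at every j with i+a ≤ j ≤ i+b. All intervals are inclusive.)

Yes

Check (y → (◇[1,1] ((y ∨ ¬x) ∨ ¬z))) at every j in [2,7]:
  j=2: antecedent false → ✓
  j=3: antecedent true; consequent holds (witness at 4) → ✓
  j=4: antecedent false → ✓
  j=5: antecedent false → ✓
  j=6: antecedent false → ✓
  j=7: antecedent true; consequent holds (witness at 8) → ✓
All positions satisfy it → formula holds.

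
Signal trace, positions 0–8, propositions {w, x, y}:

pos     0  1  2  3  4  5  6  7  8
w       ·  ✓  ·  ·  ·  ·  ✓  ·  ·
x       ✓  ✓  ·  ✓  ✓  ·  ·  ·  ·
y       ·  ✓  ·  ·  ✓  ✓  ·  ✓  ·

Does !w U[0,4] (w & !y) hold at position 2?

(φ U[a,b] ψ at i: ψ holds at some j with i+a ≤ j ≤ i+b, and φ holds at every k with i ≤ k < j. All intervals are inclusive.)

Yes

Need some j in [2,6] with (w & !y), and !w at every k in [2,j-1].
  j=2: (w & !y) false.
  j=3: (w & !y) false.
  j=4: (w & !y) false.
  j=5: (w & !y) false.
  j=6: (w & !y) holds; !w holds at every k in [2,5] → satisfied.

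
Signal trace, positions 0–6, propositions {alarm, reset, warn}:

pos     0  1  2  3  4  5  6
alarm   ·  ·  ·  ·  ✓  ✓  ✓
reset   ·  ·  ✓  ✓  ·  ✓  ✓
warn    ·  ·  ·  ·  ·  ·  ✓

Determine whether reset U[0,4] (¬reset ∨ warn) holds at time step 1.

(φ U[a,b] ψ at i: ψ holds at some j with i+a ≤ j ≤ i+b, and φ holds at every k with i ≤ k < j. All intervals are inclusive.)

Holds

Need some j in [1,5] with (¬reset ∨ warn), and reset at every k in [1,j-1].
  j=1: (¬reset ∨ warn) holds; no prefix to check → satisfied.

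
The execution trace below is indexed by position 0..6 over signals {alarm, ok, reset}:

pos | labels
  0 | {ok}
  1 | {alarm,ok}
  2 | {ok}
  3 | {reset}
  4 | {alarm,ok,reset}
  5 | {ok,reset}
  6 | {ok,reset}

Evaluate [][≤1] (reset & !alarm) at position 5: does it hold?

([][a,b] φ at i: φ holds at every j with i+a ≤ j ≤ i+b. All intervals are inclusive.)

Holds

Check (reset & !alarm) at every j in [5,6]:
  j=5: true
  j=6: true
All positions satisfy it → formula holds.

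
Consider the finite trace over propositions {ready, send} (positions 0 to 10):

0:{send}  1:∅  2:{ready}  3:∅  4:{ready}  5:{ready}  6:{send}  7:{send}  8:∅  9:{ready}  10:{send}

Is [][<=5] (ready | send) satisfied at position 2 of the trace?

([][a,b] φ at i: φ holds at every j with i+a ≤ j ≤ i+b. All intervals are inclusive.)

Check (ready | send) at every j in [2,7]:
  j=2: true
  j=3: false
  j=4: true
  j=5: true
  j=6: true
  j=7: true
Fails at j=3 → formula fails.

False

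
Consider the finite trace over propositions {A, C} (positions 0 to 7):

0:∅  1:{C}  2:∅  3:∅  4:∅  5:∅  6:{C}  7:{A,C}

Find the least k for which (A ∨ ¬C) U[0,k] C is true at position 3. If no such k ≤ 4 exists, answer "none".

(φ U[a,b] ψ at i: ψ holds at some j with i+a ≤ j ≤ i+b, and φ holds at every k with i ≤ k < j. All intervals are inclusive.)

Need earliest j ≥ 3 with C, and (A ∨ ¬C) at every k in [3,j-1].
  j=3: rhs fails.
  j=4: rhs fails.
  j=5: rhs fails.
  j=6: rhs holds; lhs holds on [3,5]. k = 3.

3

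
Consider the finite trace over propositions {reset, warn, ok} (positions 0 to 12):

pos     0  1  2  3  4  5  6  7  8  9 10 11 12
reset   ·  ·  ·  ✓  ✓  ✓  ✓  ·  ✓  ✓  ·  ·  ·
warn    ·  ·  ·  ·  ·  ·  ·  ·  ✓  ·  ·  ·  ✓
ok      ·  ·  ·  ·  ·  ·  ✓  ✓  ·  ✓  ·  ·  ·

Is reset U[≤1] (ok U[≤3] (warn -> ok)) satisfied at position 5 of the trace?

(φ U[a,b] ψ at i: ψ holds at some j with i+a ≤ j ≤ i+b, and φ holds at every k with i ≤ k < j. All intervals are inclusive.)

Need some j in [5,6] with (ok U[≤3] (warn -> ok)), and reset at every k in [5,j-1].
  j=5: (ok U[≤3] (warn -> ok)) holds; no prefix to check → satisfied.

Yes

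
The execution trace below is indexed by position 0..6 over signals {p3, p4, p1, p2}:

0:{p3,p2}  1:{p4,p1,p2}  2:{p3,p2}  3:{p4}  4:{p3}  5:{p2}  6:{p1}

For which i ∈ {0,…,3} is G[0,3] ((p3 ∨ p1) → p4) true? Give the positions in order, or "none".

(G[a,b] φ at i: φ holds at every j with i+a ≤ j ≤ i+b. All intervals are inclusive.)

Evaluate at each i in [0,3]:
  i=0: ✗ (fails at j=0)
  i=1: ✗ (fails at j=2)
  i=2: ✗ (fails at j=2)
  i=3: ✗ (fails at j=4)

none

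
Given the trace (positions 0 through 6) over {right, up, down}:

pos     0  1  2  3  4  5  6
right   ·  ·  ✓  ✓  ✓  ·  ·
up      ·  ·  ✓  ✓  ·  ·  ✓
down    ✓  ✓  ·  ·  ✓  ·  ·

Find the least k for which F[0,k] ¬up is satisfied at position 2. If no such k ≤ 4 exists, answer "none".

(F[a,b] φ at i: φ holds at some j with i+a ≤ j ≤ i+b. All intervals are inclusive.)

Scan j = 2,3,… for ¬up:
  j=2: fails
  j=3: fails
  j=4: holds
First hit at j=4, so smallest k = 4-2 = 2.

2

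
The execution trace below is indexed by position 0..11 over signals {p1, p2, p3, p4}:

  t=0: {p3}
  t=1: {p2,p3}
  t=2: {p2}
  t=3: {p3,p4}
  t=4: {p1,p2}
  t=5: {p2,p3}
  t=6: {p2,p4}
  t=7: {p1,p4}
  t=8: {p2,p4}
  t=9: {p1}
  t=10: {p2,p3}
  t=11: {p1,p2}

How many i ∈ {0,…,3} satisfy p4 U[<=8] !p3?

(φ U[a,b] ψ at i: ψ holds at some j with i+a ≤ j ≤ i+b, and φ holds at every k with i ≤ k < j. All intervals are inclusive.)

2

Evaluate at each i in [0,3]:
  i=0: ✗ (lhs fails at k=0 before rhs at j=2)
  i=1: ✗ (lhs fails at k=1 before rhs at j=2)
  i=2: ✓ (rhs at j=2)
  i=3: ✓ (rhs at j=4; lhs holds on [3,3])
Positions where it holds: {2, 3} → 2.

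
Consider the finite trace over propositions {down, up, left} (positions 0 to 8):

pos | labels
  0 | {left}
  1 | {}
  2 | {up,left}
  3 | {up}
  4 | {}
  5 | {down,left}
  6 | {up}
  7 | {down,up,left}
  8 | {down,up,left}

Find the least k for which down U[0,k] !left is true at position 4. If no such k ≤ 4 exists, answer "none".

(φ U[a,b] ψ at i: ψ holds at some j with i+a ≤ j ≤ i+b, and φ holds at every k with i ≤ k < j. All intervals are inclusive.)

0

Need earliest j ≥ 4 with !left, and down at every k in [4,j-1].
  j=4: rhs holds (empty prefix). k = 0.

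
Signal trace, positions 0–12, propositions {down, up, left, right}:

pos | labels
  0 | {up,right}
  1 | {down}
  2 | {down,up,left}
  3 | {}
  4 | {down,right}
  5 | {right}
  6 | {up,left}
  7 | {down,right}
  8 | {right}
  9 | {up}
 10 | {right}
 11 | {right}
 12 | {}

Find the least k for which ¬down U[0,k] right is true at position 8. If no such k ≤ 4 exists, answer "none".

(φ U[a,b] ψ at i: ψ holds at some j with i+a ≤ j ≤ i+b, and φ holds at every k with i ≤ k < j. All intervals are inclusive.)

0

Need earliest j ≥ 8 with right, and ¬down at every k in [8,j-1].
  j=8: rhs holds (empty prefix). k = 0.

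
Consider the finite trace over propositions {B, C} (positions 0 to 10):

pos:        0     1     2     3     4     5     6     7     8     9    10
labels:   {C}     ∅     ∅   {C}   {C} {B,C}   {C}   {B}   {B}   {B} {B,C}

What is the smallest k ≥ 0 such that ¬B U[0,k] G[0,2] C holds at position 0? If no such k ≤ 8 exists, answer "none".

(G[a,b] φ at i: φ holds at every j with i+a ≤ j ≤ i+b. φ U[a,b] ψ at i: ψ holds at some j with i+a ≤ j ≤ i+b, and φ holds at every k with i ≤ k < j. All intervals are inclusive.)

3

Need earliest j ≥ 0 with G[0,2] C, and ¬B at every k in [0,j-1].
  j=0: rhs fails.
  j=1: rhs fails.
  j=2: rhs fails.
  j=3: rhs holds; lhs holds on [0,2]. k = 3.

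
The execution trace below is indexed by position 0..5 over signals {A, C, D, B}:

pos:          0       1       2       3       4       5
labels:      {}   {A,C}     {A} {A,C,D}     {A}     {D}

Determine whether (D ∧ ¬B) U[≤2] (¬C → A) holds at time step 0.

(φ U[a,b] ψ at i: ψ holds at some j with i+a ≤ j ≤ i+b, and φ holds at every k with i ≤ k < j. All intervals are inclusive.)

Does not hold

Need some j in [0,2] with (¬C → A), and (D ∧ ¬B) at every k in [0,j-1].
  j=0: (¬C → A) false.
  j=1: (¬C → A) holds, but (D ∧ ¬B) fails at k=0 → not this j.
  j=2: (¬C → A) holds, but (D ∧ ¬B) fails at k=0 → not this j.
No j in the window works → until fails.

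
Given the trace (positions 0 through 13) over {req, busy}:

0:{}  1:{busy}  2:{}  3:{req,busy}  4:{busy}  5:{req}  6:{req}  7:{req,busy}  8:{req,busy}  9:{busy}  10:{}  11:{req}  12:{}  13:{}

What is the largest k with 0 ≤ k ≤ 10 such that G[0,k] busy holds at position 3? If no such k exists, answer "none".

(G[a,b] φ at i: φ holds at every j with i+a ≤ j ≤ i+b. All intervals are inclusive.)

busy must hold from j=3 onward; find where it first fails.
  j=3: holds
  j=4: holds
  j=5: fails
Holds on [3,4], so largest k = 1.

1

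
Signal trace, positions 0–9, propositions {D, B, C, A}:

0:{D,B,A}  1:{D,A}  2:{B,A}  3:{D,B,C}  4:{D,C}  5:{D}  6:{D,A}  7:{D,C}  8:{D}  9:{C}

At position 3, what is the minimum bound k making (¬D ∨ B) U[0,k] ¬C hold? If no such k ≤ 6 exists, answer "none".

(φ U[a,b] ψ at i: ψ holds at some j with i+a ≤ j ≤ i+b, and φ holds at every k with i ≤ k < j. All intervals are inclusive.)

Need earliest j ≥ 3 with ¬C, and (¬D ∨ B) at every k in [3,j-1].
  j=3: rhs fails.
  j=4: rhs fails.
  j=5: rhs holds but lhs fails at k=4.
  j=6: rhs holds but lhs fails at k=4.
  j=7: rhs fails.
  j=8: rhs holds but lhs fails at k=4.
  j=9: rhs fails.
No witness within the range → none.

none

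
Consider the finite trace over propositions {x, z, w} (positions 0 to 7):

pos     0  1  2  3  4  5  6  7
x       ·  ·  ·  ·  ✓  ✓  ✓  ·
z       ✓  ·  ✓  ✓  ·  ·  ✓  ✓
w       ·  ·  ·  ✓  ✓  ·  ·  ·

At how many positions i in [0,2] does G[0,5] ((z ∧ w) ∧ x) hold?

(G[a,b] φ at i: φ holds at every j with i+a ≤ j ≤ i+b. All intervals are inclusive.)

Evaluate at each i in [0,2]:
  i=0: ✗ (fails at j=0)
  i=1: ✗ (fails at j=1)
  i=2: ✗ (fails at j=2)
Positions where it holds: {} → 0.

0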